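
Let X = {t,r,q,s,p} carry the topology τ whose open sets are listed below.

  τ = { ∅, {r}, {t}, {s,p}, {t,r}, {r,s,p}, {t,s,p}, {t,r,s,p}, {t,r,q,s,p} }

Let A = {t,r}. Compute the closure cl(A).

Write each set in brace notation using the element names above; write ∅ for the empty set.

X∖A={q,s,p}, int(X∖A)={s,p}, hence cl(A)={t,r,q}

{t,r,q}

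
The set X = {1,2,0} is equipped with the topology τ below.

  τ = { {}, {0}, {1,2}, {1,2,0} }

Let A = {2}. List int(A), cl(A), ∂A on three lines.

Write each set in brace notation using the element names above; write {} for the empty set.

int(A) = {}
cl(A)  = {1,2}
∂A     = {1,2}

open subsets of A: {}; so int(A) = {}
closure: X∖int(X∖A) = X∖{0} = {1,2}
∂A = {1,2} minus {} = {1,2}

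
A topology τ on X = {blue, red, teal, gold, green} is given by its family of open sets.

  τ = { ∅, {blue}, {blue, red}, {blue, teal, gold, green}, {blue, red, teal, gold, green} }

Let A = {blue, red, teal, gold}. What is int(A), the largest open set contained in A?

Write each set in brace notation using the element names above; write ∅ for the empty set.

opens ⊆ A: ∅, {blue}, {blue, red}; union → int = {blue, red}

{blue, red}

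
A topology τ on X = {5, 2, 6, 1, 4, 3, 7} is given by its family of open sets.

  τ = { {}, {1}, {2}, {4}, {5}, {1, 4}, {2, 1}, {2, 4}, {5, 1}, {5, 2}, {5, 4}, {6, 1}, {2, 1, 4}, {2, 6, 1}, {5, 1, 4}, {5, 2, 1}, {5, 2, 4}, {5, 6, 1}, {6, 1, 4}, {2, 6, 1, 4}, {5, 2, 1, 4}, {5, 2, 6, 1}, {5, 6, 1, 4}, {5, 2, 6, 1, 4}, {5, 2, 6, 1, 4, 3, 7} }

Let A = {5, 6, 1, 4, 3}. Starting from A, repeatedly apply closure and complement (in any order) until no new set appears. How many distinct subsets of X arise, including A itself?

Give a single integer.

6

complement {2, 7}; its interior {2}; cl(A) = X∖{2} = {5, 6, 1, 4, 3, 7}
With k = closure, c = complement:
  1. A     = {5, 6, 1, 4, 3}
  2. kA    = {5, 6, 1, 4, 3, 7}
  3. cA    = {2, 7}
  4. ckA   = {2}
  5. kcA   = {2, 3, 7}
  6. ckcA  = {5, 6, 1, 4}
k, c of each give nothing new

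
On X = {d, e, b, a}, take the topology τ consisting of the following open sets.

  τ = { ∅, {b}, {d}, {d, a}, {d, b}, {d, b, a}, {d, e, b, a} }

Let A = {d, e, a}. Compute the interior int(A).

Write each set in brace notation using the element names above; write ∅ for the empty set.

{d, a}

opens ⊆ A: ∅, {d}, {d, a}; union → int = {d, a}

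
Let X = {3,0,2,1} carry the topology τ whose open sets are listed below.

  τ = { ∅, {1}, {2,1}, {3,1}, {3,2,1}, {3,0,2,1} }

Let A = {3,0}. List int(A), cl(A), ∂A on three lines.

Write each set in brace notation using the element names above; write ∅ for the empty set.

int(A) = ∅
cl(A)  = {3,0}
∂A     = {3,0}

U open, U⊆A: ∅. int(A) = ⋃ = ∅
X∖A={2,1}, int(X∖A)={2,1}, hence cl(A)={3,0}
∂A: remove int from cl → {3,0}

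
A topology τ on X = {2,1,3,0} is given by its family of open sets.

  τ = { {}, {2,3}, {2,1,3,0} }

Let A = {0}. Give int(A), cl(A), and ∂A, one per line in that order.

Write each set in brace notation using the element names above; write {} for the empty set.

int(A) = {}
cl(A)  = {1,0}
∂A     = {1,0}

open subsets of A: {}; so int(A) = {}
closure: X∖int(X∖A) = X∖{2,3} = {1,0}
∂A = {1,0} minus {} = {1,0}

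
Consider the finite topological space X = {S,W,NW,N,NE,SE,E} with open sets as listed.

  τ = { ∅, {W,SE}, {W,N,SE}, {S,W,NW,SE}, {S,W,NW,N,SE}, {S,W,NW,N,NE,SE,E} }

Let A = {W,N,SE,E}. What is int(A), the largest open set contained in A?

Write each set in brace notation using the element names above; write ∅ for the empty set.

{W,N,SE}

open subsets of A: ∅, {W,SE}, {W,N,SE}; so int(A) = {W,N,SE}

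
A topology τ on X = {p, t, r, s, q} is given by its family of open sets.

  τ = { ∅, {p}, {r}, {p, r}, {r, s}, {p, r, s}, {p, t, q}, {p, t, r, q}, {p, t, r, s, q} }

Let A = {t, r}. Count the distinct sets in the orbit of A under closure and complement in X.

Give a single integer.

closure: X∖int(X∖A) = X∖{p} = {t, r, s, q}
Let k=closure and c=complement:
  1. A     = {t, r}
  2. kA    = {t, r, s, q}
  3. cA    = {p, s, q}
  4. ckA   = {p}
  5. kcA   = {p, t, s, q}
  6. kckA  = {p, t, q}
  7. ckcA  = {r}
  8. ckckA = {r, s}
— saturated at 8

8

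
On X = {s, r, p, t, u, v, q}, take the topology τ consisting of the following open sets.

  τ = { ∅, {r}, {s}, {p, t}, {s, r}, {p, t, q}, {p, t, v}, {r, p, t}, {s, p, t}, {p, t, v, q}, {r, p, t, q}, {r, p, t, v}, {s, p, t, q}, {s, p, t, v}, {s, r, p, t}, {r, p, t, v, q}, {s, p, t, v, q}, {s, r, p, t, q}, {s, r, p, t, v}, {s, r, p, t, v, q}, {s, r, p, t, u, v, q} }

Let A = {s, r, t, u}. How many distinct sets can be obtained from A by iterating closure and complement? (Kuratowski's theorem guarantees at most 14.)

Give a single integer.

8

complement {p, v, q}; its interior ∅; cl(A) = X∖∅ = {s, r, p, t, u, v, q}
With k = closure, c = complement:
  1. A     = {s, r, t, u}
  2. kA    = {s, r, p, t, u, v, q}
  3. cA    = {p, v, q}
  4. ckA   = ∅
  5. kcA   = {p, t, u, v, q}
  6. ckcA  = {s, r}
  7. kckcA = {s, r, u}
  8. ckckcA = {p, t, v, q}
k, c of each give nothing new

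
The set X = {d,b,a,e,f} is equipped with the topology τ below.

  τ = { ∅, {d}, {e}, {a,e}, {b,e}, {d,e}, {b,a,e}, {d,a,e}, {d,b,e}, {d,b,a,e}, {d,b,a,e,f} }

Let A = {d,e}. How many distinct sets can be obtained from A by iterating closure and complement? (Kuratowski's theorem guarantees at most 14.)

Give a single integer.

4

cl via duality: int({b,a,f}) = ∅, so X∖∅ = {d,b,a,e,f}
Write k for closure, c for complement:
  1. A     = {d,e}
  2. kA    = {d,b,a,e,f}
  3. cA    = {b,a,f}
  4. ckA   = ∅
applying k or c yields no new set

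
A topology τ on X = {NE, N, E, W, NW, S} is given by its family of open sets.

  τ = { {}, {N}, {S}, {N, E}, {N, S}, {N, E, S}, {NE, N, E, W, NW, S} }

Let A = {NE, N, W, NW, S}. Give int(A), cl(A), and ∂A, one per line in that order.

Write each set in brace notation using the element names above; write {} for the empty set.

U open, U⊆A: {}, {S}, {N}, {N, S}. int(A) = ⋃ = {N, S}
X∖A={E}, int(X∖A)={}, hence cl(A)={NE, N, E, W, NW, S}
∂A: remove int from cl → {NE, E, W, NW}

int(A) = {N, S}
cl(A)  = {NE, N, E, W, NW, S}
∂A     = {NE, E, W, NW}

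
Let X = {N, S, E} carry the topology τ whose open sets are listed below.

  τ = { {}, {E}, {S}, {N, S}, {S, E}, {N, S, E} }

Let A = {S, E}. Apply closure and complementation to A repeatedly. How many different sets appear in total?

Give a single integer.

cl via duality: int({N}) = {}, so X∖{} = {N, S, E}
Write k for closure, c for complement:
  1. A     = {S, E}
  2. kA    = {N, S, E}
  3. cA    = {N}
  4. ckA   = {}
applying k or c yields no new set

4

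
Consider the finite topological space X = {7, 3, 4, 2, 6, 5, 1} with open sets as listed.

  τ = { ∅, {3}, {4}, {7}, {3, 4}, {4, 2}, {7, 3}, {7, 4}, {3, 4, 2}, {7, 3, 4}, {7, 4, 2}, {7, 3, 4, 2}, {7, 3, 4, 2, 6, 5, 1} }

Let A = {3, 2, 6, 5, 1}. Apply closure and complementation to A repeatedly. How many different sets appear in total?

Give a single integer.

6

complement {7, 4}; its interior {7, 4}; cl(A) = X∖{7, 4} = {3, 2, 6, 5, 1}
With k = closure, c = complement:
  1. A     = {3, 2, 6, 5, 1}
  2. cA    = {7, 4}
  3. kcA   = {7, 4, 2, 6, 5, 1}
  4. ckcA  = {3}
  5. kckcA = {3, 6, 5, 1}
  6. ckckcA = {7, 4, 2}
k, c of each give nothing new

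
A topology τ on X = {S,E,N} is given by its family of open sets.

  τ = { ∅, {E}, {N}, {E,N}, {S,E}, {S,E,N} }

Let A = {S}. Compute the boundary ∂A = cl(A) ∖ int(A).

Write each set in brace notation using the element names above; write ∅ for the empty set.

{S}

open subsets of A: ∅; so int(A) = ∅
closure: X∖int(X∖A) = X∖{E,N} = {S}
∂A = {S} minus ∅ = {S}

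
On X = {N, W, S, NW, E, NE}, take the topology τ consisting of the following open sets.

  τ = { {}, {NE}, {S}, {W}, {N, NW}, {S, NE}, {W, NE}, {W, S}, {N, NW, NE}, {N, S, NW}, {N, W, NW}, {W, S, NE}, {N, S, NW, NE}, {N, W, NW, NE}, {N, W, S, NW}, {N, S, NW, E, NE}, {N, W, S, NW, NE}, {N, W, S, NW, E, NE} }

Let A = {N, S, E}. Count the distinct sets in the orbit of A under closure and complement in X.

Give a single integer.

cl via duality: int({W, NW, NE}) = {W, NE}, so X∖{W, NE} = {N, S, NW, E}
Write k for closure, c for complement:
  1. A     = {N, S, E}
  2. kA    = {N, S, NW, E}
  3. cA    = {W, NW, NE}
  4. ckA   = {W, NE}
  5. kcA   = {N, W, NW, E, NE}
  6. kckA  = {W, E, NE}
  7. ckcA  = {S}
  8. ckckA = {N, S, NW}
  9. kckcA = {S, E}
  10. ckckcA = {N, W, NW, NE}
applying k or c yields no new set

10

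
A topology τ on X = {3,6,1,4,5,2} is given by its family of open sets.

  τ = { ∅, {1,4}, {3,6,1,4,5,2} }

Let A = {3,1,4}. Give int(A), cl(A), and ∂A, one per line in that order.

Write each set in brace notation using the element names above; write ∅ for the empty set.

int(A) = {1,4}
cl(A)  = {3,6,1,4,5,2}
∂A     = {3,6,5,2}

U open, U⊆A: ∅, {1,4}. int(A) = ⋃ = {1,4}
X∖A={6,5,2}, int(X∖A)=∅, hence cl(A)={3,6,1,4,5,2}
∂A: remove int from cl → {3,6,5,2}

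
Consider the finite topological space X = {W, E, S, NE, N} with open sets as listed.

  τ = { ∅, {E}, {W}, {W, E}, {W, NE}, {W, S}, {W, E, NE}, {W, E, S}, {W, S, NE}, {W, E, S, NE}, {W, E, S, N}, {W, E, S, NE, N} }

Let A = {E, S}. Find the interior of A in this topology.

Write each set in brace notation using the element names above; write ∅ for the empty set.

opens ⊆ A: ∅, {E}; union → int = {E}

{E}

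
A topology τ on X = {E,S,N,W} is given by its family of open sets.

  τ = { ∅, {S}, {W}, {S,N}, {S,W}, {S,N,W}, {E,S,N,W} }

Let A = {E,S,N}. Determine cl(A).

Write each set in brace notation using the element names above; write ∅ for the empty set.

closure: X∖int(X∖A) = X∖{W} = {E,S,N}

{E,S,N}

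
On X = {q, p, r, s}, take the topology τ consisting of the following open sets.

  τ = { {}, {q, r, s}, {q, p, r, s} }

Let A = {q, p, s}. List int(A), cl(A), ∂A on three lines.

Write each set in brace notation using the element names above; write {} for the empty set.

U open, U⊆A: {}. int(A) = ⋃ = {}
X∖A={r}, int(X∖A)={}, hence cl(A)={q, p, r, s}
∂A: remove int from cl → {q, p, r, s}

int(A) = {}
cl(A)  = {q, p, r, s}
∂A     = {q, p, r, s}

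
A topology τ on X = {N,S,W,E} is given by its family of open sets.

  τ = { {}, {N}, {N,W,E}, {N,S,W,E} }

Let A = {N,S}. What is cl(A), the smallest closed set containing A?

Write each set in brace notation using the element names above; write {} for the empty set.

{N,S,W,E}

closure: X∖int(X∖A) = X∖{} = {N,S,W,E}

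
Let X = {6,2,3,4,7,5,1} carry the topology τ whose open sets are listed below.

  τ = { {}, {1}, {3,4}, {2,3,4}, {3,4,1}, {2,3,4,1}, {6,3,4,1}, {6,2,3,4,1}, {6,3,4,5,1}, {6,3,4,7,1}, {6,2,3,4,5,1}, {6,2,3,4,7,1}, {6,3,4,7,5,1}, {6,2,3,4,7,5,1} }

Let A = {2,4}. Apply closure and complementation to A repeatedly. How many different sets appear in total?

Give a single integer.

complement {6,3,7,5,1}; its interior {1}; cl(A) = X∖{1} = {6,2,3,4,7,5}
With k = closure, c = complement:
  1. A     = {2,4}
  2. kA    = {6,2,3,4,7,5}
  3. cA    = {6,3,7,5,1}
  4. ckA   = {1}
  5. kcA   = {6,2,3,4,7,5,1}
  6. kckA  = {6,7,5,1}
  7. ckcA  = {}
  8. ckckA = {2,3,4}
k, c of each give nothing new

8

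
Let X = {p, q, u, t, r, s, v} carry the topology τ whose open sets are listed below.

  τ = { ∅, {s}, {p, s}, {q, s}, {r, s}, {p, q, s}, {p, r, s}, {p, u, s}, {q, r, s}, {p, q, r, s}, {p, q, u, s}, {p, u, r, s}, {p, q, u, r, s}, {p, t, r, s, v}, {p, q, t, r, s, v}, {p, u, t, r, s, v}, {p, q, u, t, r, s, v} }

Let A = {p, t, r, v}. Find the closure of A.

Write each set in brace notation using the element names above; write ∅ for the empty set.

X∖A={q, u, s}, int(X∖A)={q, s}, hence cl(A)={p, u, t, r, v}

{p, u, t, r, v}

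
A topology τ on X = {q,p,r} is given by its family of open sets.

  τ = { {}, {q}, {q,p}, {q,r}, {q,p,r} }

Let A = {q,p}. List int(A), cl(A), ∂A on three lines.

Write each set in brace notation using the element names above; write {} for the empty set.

interior: largest open inside A is {q,p} (from {}, {q}, {q,p})
cl via duality: int({r}) = {}, so X∖{} = {q,p,r}
cl∖int = {r}

int(A) = {q,p}
cl(A)  = {q,p,r}
∂A     = {r}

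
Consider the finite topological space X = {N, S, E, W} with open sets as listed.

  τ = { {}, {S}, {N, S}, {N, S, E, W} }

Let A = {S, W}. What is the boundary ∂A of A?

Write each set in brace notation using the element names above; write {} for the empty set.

open subsets of A: {}, {S}; so int(A) = {S}
closure: X∖int(X∖A) = X∖{} = {N, S, E, W}
∂A = {N, S, E, W} minus {S} = {N, E, W}

{N, E, W}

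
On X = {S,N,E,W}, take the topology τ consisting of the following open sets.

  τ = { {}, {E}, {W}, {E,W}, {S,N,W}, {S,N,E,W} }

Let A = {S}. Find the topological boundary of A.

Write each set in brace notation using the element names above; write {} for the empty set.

interior: largest open inside A is {} (from {})
cl via duality: int({N,E,W}) = {E,W}, so X∖{E,W} = {S,N}
cl∖int = {S,N}

{S,N}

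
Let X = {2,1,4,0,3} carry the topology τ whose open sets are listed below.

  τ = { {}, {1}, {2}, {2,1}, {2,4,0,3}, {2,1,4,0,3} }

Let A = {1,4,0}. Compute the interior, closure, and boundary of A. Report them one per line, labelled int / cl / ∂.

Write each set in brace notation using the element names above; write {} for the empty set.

int(A) = {1}
cl(A)  = {1,4,0,3}
∂A     = {4,0,3}

interior: largest open inside A is {1} (from {}, {1})
cl via duality: int({2,3}) = {2}, so X∖{2} = {1,4,0,3}
cl∖int = {4,0,3}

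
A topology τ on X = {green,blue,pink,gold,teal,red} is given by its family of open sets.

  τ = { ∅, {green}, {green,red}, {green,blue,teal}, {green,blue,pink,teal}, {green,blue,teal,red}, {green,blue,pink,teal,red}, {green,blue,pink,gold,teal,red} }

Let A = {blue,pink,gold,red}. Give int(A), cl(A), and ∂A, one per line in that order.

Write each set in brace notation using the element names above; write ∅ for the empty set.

interior: largest open inside A is ∅ (from ∅)
cl via duality: int({green,teal}) = {green}, so X∖{green} = {blue,pink,gold,teal,red}
cl∖int = {blue,pink,gold,teal,red}

int(A) = ∅
cl(A)  = {blue,pink,gold,teal,red}
∂A     = {blue,pink,gold,teal,red}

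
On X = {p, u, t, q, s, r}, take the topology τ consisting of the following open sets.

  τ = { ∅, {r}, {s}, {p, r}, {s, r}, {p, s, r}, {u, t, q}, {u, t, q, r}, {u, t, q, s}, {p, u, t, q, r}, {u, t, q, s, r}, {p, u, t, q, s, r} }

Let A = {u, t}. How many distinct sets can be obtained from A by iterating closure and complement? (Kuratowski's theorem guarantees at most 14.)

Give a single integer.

X∖A={p, q, s, r}, int(X∖A)={p, s, r}, hence cl(A)={u, t, q}
Orbit (k=closure, c=complement):
  1. A     = {u, t}
  2. kA    = {u, t, q}
  3. cA    = {p, q, s, r}
  4. ckA   = {p, s, r}
  5. kcA   = {p, u, t, q, s, r}
  6. ckcA  = ∅
(closed under both — stop)

6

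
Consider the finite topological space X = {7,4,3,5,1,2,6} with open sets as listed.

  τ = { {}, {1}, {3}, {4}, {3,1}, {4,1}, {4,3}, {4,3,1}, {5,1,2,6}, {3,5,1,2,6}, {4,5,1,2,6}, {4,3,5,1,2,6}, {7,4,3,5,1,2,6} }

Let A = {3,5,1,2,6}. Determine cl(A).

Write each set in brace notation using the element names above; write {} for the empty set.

X∖A={7,4}, int(X∖A)={4}, hence cl(A)={7,3,5,1,2,6}

{7,3,5,1,2,6}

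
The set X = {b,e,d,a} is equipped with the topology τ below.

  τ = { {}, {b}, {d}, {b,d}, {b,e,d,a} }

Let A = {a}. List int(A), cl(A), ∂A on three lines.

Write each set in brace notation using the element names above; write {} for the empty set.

int(A) = {}
cl(A)  = {e,a}
∂A     = {e,a}

interior: largest open inside A is {} (from {})
cl via duality: int({b,e,d}) = {b,d}, so X∖{b,d} = {e,a}
cl∖int = {e,a}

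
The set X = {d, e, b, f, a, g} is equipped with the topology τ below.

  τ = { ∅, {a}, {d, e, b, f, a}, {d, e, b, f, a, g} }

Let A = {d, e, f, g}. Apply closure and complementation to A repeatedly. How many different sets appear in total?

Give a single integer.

complement {b, a}; its interior {a}; cl(A) = X∖{a} = {d, e, b, f, g}
With k = closure, c = complement:
  1. A     = {d, e, f, g}
  2. kA    = {d, e, b, f, g}
  3. cA    = {b, a}
  4. ckA   = {a}
  5. kcA   = {d, e, b, f, a, g}
  6. ckcA  = ∅
k, c of each give nothing new

6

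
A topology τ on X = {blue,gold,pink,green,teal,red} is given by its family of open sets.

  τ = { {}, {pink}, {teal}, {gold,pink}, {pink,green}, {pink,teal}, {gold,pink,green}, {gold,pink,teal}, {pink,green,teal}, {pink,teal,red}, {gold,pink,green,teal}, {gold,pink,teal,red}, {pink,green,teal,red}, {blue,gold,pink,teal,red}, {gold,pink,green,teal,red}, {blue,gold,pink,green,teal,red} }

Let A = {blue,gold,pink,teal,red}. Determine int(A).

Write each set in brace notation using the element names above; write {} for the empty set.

interior: largest open inside A is {blue,gold,pink,teal,red} (from {}, {pink}, {teal}, {gold,pink}, {pink,teal}, {pink,teal,red}, {gold,pink,teal}, {gold,pink,teal,red}, {blue,gold,pink,teal,red})

{blue,gold,pink,teal,red}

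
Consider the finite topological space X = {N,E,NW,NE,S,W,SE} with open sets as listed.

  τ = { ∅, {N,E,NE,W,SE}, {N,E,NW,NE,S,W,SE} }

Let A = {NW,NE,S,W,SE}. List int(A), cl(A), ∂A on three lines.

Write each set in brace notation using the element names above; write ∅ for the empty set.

opens ⊆ A: ∅; union → int = ∅
complement {N,E}; its interior ∅; cl(A) = X∖∅ = {N,E,NW,NE,S,W,SE}
boundary = {N,E,NW,NE,S,W,SE} ∖ ∅ = {N,E,NW,NE,S,W,SE}

int(A) = ∅
cl(A)  = {N,E,NW,NE,S,W,SE}
∂A     = {N,E,NW,NE,S,W,SE}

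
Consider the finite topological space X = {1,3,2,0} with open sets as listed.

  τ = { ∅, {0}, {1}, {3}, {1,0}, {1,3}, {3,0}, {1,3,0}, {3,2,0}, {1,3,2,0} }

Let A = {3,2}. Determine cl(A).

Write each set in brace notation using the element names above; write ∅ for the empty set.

cl via duality: int({1,0}) = {1,0}, so X∖{1,0} = {3,2}

{3,2}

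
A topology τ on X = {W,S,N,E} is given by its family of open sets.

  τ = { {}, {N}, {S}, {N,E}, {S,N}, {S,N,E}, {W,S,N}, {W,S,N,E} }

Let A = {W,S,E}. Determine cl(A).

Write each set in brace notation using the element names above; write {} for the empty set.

closure: X∖int(X∖A) = X∖{N} = {W,S,E}

{W,S,E}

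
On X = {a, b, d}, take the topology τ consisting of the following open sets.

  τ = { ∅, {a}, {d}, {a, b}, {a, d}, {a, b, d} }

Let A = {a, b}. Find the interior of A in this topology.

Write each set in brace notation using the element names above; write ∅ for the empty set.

{a, b}

open subsets of A: ∅, {a}, {a, b}; so int(A) = {a, b}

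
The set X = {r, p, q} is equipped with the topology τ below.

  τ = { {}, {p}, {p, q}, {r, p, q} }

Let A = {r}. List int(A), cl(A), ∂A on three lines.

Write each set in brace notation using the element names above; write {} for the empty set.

int(A) = {}
cl(A)  = {r}
∂A     = {r}

interior: largest open inside A is {} (from {})
cl via duality: int({p, q}) = {p, q}, so X∖{p, q} = {r}
cl∖int = {r}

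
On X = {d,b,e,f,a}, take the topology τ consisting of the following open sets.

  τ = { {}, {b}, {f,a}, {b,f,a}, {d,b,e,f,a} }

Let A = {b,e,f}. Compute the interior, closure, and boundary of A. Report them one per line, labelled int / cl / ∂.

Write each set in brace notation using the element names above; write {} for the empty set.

U open, U⊆A: {}, {b}. int(A) = ⋃ = {b}
X∖A={d,a}, int(X∖A)={}, hence cl(A)={d,b,e,f,a}
∂A: remove int from cl → {d,e,f,a}

int(A) = {b}
cl(A)  = {d,b,e,f,a}
∂A     = {d,e,f,a}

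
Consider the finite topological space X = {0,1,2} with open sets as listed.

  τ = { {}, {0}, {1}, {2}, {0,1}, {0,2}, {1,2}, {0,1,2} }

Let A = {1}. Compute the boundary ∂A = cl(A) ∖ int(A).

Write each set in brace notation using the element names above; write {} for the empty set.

U open, U⊆A: {}, {1}. int(A) = ⋃ = {1}
X∖A={0,2}, int(X∖A)={0,2}, hence cl(A)={1}
∂A: remove int from cl → {}

{}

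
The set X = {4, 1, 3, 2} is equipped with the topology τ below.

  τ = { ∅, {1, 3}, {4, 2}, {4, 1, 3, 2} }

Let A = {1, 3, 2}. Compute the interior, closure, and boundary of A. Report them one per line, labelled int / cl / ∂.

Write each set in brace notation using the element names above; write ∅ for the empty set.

int(A) = {1, 3}
cl(A)  = {4, 1, 3, 2}
∂A     = {4, 2}

open subsets of A: ∅, {1, 3}; so int(A) = {1, 3}
closure: X∖int(X∖A) = X∖∅ = {4, 1, 3, 2}
∂A = {4, 1, 3, 2} minus {1, 3} = {4, 2}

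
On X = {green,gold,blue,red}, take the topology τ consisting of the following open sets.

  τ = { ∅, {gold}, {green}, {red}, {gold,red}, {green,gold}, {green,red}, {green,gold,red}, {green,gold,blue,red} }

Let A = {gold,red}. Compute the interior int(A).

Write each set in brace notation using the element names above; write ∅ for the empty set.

{gold,red}

U open, U⊆A: ∅, {red}, {gold}, {gold,red}. int(A) = ⋃ = {gold,red}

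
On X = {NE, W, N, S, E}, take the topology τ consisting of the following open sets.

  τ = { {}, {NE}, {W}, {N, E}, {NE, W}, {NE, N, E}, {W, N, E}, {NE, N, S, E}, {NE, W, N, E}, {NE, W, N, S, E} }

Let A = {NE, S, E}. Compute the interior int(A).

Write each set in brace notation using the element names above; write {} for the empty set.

interior: largest open inside A is {NE} (from {}, {NE})

{NE}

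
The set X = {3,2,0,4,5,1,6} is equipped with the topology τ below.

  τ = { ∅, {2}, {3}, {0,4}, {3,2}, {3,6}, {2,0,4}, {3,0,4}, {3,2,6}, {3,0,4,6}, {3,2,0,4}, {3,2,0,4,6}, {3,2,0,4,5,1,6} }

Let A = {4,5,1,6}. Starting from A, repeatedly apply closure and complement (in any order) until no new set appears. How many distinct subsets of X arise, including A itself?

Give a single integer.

10

cl via duality: int({3,2,0}) = {3,2}, so X∖{3,2} = {0,4,5,1,6}
Write k for closure, c for complement:
  1. A     = {4,5,1,6}
  2. kA    = {0,4,5,1,6}
  3. cA    = {3,2,0}
  4. ckA   = {3,2}
  5. kcA   = {3,2,0,4,5,1,6}
  6. kckA  = {3,2,5,1,6}
  7. ckcA  = ∅
  8. ckckA = {0,4}
  9. kckckA = {0,4,5,1}
  10. ckckckA = {3,2,6}
applying k or c yields no new set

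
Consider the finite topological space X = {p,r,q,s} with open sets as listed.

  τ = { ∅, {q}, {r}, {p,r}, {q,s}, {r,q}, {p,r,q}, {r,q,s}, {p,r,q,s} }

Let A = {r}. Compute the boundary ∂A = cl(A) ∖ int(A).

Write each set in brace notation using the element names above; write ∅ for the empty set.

{p}

opens ⊆ A: ∅, {r}; union → int = {r}
complement {p,q,s}; its interior {q,s}; cl(A) = X∖{q,s} = {p,r}
boundary = {p,r} ∖ {r} = {p}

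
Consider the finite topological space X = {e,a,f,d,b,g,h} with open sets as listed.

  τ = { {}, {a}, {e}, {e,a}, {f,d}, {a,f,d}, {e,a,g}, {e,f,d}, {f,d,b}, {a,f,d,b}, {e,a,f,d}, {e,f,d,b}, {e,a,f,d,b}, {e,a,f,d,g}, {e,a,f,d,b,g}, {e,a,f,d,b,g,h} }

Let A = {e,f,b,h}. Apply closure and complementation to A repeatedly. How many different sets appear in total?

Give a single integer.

complement {a,d,g}; its interior {a}; cl(A) = X∖{a} = {e,f,d,b,g,h}
With k = closure, c = complement:
  1. A     = {e,f,b,h}
  2. kA    = {e,f,d,b,g,h}
  3. cA    = {a,d,g}
  4. ckA   = {a}
  5. kcA   = {a,f,d,b,g,h}
  6. kckA  = {a,g,h}
  7. ckcA  = {e}
  8. ckckA = {e,f,d,b}
  9. kckcA = {e,g,h}
  10. ckckcA = {a,f,d,b}
k, c of each give nothing new

10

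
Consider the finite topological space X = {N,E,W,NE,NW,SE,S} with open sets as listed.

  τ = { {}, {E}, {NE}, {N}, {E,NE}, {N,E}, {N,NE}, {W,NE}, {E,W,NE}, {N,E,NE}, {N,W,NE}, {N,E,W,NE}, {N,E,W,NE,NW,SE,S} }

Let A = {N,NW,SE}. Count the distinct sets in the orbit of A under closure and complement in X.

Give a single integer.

closure: X∖int(X∖A) = X∖{E,W,NE} = {N,NW,SE,S}
Let k=closure and c=complement:
  1. A     = {N,NW,SE}
  2. kA    = {N,NW,SE,S}
  3. cA    = {E,W,NE,S}
  4. ckA   = {E,W,NE}
  5. kcA   = {E,W,NE,NW,SE,S}
  6. ckcA  = {N}
— saturated at 6

6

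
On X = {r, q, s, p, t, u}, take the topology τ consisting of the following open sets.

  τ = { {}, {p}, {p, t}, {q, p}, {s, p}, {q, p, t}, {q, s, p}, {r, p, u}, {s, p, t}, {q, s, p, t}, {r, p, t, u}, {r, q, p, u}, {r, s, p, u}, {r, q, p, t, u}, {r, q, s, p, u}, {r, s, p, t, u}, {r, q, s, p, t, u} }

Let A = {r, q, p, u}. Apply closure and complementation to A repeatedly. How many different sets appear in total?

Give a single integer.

complement {s, t}; its interior {}; cl(A) = X∖{} = {r, q, s, p, t, u}
With k = closure, c = complement:
  1. A     = {r, q, p, u}
  2. kA    = {r, q, s, p, t, u}
  3. cA    = {s, t}
  4. ckA   = {}
k, c of each give nothing new

4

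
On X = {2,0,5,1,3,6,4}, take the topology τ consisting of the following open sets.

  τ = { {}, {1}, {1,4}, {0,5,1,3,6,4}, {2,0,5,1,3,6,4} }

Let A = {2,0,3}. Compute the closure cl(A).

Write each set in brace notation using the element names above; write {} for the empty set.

{2,0,5,3,6}

X∖A={5,1,6,4}, int(X∖A)={1,4}, hence cl(A)={2,0,5,3,6}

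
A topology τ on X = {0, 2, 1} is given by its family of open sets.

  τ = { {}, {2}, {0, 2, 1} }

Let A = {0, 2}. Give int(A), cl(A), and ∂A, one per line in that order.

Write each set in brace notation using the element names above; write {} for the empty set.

interior: largest open inside A is {2} (from {}, {2})
cl via duality: int({1}) = {}, so X∖{} = {0, 2, 1}
cl∖int = {0, 1}

int(A) = {2}
cl(A)  = {0, 2, 1}
∂A     = {0, 1}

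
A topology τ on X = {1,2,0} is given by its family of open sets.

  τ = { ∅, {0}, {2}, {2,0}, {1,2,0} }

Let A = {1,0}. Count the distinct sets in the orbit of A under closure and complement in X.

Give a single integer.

complement {2}; its interior {2}; cl(A) = X∖{2} = {1,0}
With k = closure, c = complement:
  1. A     = {1,0}
  2. cA    = {2}
  3. kcA   = {1,2}
  4. ckcA  = {0}
k, c of each give nothing new

4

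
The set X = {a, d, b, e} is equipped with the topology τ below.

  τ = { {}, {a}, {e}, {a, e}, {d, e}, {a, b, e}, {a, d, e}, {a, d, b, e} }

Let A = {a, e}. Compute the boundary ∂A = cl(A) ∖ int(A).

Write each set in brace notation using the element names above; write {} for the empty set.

opens ⊆ A: {}, {e}, {a}, {a, e}; union → int = {a, e}
complement {d, b}; its interior {}; cl(A) = X∖{} = {a, d, b, e}
boundary = {a, d, b, e} ∖ {a, e} = {d, b}

{d, b}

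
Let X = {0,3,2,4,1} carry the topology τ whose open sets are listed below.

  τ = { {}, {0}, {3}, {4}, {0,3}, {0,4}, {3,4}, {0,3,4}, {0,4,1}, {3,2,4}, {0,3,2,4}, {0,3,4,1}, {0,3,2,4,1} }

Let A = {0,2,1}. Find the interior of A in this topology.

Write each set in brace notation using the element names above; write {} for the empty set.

{0}

opens ⊆ A: {}, {0}; union → int = {0}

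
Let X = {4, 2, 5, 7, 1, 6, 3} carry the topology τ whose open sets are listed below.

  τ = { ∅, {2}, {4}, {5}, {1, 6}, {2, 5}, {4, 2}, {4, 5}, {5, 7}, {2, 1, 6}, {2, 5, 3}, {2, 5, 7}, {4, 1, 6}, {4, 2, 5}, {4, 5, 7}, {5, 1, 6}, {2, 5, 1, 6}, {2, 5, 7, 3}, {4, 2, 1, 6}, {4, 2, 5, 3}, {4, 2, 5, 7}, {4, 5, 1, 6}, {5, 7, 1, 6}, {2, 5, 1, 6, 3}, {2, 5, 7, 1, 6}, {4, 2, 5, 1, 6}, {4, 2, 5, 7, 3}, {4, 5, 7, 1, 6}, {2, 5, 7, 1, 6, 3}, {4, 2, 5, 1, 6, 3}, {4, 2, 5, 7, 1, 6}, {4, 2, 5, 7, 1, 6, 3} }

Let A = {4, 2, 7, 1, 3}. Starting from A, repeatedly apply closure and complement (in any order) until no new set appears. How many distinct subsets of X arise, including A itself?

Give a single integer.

12

cl via duality: int({5, 6}) = {5}, so X∖{5} = {4, 2, 7, 1, 6, 3}
Write k for closure, c for complement:
  1. A     = {4, 2, 7, 1, 3}
  2. kA    = {4, 2, 7, 1, 6, 3}
  3. cA    = {5, 6}
  4. ckA   = {5}
  5. kcA   = {5, 7, 1, 6, 3}
  6. kckA  = {5, 7, 3}
  7. ckcA  = {4, 2}
  8. ckckA = {4, 2, 1, 6}
  9. kckcA = {4, 2, 3}
  10. kckckA = {4, 2, 1, 6, 3}
  11. ckckcA = {5, 7, 1, 6}
  12. ckckckA = {5, 7}
applying k or c yields no new set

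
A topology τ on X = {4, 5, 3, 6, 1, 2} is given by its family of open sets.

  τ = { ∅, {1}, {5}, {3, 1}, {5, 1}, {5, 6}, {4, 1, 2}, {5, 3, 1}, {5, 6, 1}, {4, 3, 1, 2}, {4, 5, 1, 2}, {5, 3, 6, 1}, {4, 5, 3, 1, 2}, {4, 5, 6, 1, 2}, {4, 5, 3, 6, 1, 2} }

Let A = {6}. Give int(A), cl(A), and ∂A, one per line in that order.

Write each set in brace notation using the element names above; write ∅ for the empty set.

open subsets of A: ∅; so int(A) = ∅
closure: X∖int(X∖A) = X∖{4, 5, 3, 1, 2} = {6}
∂A = {6} minus ∅ = {6}

int(A) = ∅
cl(A)  = {6}
∂A     = {6}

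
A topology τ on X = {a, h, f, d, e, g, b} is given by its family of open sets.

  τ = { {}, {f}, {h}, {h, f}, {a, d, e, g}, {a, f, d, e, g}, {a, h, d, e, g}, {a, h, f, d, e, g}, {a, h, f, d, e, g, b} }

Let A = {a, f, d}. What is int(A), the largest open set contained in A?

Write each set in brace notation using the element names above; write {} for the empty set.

open subsets of A: {}, {f}; so int(A) = {f}

{f}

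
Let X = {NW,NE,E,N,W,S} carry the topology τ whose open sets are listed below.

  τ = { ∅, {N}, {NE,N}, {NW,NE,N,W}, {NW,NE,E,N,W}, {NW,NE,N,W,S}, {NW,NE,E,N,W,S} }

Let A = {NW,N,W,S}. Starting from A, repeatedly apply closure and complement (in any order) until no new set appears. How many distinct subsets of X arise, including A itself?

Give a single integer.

6

closure: X∖int(X∖A) = X∖∅ = {NW,NE,E,N,W,S}
Let k=closure and c=complement:
  1. A     = {NW,N,W,S}
  2. kA    = {NW,NE,E,N,W,S}
  3. cA    = {NE,E}
  4. ckA   = ∅
  5. kcA   = {NW,NE,E,W,S}
  6. ckcA  = {N}
— saturated at 6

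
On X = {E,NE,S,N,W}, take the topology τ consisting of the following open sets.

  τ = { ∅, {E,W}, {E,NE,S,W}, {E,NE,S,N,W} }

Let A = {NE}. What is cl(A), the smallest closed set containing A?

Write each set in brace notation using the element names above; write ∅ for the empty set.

cl via duality: int({E,S,N,W}) = {E,W}, so X∖{E,W} = {NE,S,N}

{NE,S,N}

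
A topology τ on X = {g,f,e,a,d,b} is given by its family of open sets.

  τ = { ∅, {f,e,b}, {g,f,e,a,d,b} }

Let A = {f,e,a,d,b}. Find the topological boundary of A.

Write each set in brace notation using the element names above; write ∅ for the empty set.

{g,a,d}

opens ⊆ A: ∅, {f,e,b}; union → int = {f,e,b}
complement {g}; its interior ∅; cl(A) = X∖∅ = {g,f,e,a,d,b}
boundary = {g,f,e,a,d,b} ∖ {f,e,b} = {g,a,d}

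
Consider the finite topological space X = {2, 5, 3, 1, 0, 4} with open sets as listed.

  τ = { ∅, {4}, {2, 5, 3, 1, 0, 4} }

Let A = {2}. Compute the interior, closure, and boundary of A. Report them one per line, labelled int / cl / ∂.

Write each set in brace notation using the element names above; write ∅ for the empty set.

int(A) = ∅
cl(A)  = {2, 5, 3, 1, 0}
∂A     = {2, 5, 3, 1, 0}

interior: largest open inside A is ∅ (from ∅)
cl via duality: int({5, 3, 1, 0, 4}) = {4}, so X∖{4} = {2, 5, 3, 1, 0}
cl∖int = {2, 5, 3, 1, 0}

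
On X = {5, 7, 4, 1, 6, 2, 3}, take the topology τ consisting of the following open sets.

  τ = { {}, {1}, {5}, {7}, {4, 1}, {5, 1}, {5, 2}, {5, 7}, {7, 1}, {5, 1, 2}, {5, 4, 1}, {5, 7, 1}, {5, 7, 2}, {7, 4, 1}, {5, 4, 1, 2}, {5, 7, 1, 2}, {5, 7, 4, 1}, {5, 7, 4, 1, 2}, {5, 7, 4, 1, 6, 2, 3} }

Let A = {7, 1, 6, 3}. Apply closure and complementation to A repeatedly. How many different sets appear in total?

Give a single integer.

closure: X∖int(X∖A) = X∖{5, 2} = {7, 4, 1, 6, 3}
Let k=closure and c=complement:
  1. A     = {7, 1, 6, 3}
  2. kA    = {7, 4, 1, 6, 3}
  3. cA    = {5, 4, 2}
  4. ckA   = {5, 2}
  5. kcA   = {5, 4, 6, 2, 3}
  6. kckA  = {5, 6, 2, 3}
  7. ckcA  = {7, 1}
  8. ckckA = {7, 4, 1}
— saturated at 8

8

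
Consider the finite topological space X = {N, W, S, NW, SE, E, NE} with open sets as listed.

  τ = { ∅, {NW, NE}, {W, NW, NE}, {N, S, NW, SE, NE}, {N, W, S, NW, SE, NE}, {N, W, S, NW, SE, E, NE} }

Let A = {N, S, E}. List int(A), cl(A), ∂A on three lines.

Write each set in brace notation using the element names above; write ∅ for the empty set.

int(A) = ∅
cl(A)  = {N, S, SE, E}
∂A     = {N, S, SE, E}

open subsets of A: ∅; so int(A) = ∅
closure: X∖int(X∖A) = X∖{W, NW, NE} = {N, S, SE, E}
∂A = {N, S, SE, E} minus ∅ = {N, S, SE, E}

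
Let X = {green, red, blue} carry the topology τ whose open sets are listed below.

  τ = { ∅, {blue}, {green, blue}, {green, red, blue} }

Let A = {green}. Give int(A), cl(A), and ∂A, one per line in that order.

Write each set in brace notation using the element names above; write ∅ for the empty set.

int(A) = ∅
cl(A)  = {green, red}
∂A     = {green, red}

U open, U⊆A: ∅. int(A) = ⋃ = ∅
X∖A={red, blue}, int(X∖A)={blue}, hence cl(A)={green, red}
∂A: remove int from cl → {green, red}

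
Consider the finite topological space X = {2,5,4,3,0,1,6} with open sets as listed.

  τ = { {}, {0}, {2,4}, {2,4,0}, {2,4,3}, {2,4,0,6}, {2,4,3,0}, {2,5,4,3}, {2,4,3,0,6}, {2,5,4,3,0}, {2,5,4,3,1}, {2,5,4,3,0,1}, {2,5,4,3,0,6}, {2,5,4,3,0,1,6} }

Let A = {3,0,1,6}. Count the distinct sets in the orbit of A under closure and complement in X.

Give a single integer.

X∖A={2,5,4}, int(X∖A)={2,4}, hence cl(A)={5,3,0,1,6}
Orbit (k=closure, c=complement):
  1. A     = {3,0,1,6}
  2. kA    = {5,3,0,1,6}
  3. cA    = {2,5,4}
  4. ckA   = {2,4}
  5. kcA   = {2,5,4,3,1,6}
  6. ckcA  = {0}
  7. kckcA = {0,6}
  8. ckckcA = {2,5,4,3,1}
(closed under both — stop)

8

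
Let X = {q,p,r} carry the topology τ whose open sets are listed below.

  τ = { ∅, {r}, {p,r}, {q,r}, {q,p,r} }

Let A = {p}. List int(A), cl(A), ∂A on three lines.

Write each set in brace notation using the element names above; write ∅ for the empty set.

opens ⊆ A: ∅; union → int = ∅
complement {q,r}; its interior {q,r}; cl(A) = X∖{q,r} = {p}
boundary = {p} ∖ ∅ = {p}

int(A) = ∅
cl(A)  = {p}
∂A     = {p}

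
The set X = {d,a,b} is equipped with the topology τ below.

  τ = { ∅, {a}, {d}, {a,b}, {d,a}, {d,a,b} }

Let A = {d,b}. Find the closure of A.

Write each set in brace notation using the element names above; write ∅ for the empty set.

{d,b}

closure: X∖int(X∖A) = X∖{a} = {d,b}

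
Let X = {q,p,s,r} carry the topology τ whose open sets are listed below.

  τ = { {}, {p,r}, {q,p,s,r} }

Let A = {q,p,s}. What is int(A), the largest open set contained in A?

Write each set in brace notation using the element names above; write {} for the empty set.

U open, U⊆A: {}. int(A) = ⋃ = {}

{}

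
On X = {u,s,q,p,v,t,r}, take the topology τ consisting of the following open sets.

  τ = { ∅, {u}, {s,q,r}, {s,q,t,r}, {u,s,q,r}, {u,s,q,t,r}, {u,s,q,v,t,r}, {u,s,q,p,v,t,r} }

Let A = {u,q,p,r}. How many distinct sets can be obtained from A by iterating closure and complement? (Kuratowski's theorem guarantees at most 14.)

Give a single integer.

8

closure: X∖int(X∖A) = X∖∅ = {u,s,q,p,v,t,r}
Let k=closure and c=complement:
  1. A     = {u,q,p,r}
  2. kA    = {u,s,q,p,v,t,r}
  3. cA    = {s,v,t}
  4. ckA   = ∅
  5. kcA   = {s,q,p,v,t,r}
  6. ckcA  = {u}
  7. kckcA = {u,p,v}
  8. ckckcA = {s,q,t,r}
— saturated at 8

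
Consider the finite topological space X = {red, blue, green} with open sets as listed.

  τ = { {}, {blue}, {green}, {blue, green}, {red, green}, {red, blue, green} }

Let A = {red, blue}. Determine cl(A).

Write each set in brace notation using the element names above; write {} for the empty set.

{red, blue}

X∖A={green}, int(X∖A)={green}, hence cl(A)={red, blue}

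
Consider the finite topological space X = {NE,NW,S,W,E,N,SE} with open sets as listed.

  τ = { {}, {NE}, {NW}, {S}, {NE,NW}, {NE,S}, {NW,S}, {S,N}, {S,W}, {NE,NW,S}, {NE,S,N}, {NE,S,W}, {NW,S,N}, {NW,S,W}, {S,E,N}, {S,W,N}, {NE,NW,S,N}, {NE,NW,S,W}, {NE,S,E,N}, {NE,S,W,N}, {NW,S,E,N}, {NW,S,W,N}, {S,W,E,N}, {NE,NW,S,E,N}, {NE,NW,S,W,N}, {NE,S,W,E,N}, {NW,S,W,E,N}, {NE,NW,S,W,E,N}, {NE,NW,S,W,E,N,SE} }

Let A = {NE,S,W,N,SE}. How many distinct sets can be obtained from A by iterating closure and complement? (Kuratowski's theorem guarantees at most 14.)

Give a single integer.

closure: X∖int(X∖A) = X∖{NW} = {NE,S,W,E,N,SE}
Let k=closure and c=complement:
  1. A     = {NE,S,W,N,SE}
  2. kA    = {NE,S,W,E,N,SE}
  3. cA    = {NW,E}
  4. ckA   = {NW}
  5. kcA   = {NW,E,SE}
  6. kckA  = {NW,SE}
  7. ckcA  = {NE,S,W,N}
  8. ckckA = {NE,S,W,E,N}
— saturated at 8

8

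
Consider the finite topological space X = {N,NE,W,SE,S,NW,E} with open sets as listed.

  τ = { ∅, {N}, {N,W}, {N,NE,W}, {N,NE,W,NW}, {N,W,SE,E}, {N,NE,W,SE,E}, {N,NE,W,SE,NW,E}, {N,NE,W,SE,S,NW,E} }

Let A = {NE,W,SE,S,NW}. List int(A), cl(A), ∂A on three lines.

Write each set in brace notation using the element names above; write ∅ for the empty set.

interior: largest open inside A is ∅ (from ∅)
cl via duality: int({N,E}) = {N}, so X∖{N} = {NE,W,SE,S,NW,E}
cl∖int = {NE,W,SE,S,NW,E}

int(A) = ∅
cl(A)  = {NE,W,SE,S,NW,E}
∂A     = {NE,W,SE,S,NW,E}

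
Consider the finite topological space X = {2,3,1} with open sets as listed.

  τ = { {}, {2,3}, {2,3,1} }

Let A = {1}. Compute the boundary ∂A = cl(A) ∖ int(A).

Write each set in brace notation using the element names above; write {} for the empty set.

{1}

U open, U⊆A: {}. int(A) = ⋃ = {}
X∖A={2,3}, int(X∖A)={2,3}, hence cl(A)={1}
∂A: remove int from cl → {1}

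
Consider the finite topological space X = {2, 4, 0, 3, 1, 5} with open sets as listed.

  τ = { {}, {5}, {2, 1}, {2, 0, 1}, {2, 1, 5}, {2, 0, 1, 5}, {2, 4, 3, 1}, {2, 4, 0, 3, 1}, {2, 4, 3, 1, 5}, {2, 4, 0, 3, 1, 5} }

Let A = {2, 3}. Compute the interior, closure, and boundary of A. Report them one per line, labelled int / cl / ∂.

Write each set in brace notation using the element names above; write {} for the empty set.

interior: largest open inside A is {} (from {})
cl via duality: int({4, 0, 1, 5}) = {5}, so X∖{5} = {2, 4, 0, 3, 1}
cl∖int = {2, 4, 0, 3, 1}

int(A) = {}
cl(A)  = {2, 4, 0, 3, 1}
∂A     = {2, 4, 0, 3, 1}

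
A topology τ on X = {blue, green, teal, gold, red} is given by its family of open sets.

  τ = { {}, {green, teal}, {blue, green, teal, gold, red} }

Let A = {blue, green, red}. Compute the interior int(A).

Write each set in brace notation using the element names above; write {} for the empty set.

{}

opens ⊆ A: {}; union → int = {}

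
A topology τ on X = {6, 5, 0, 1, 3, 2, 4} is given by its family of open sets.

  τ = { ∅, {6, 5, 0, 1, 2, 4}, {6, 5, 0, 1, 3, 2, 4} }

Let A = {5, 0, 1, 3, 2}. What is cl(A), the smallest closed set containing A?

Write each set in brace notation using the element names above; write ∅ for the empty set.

X∖A={6, 4}, int(X∖A)=∅, hence cl(A)={6, 5, 0, 1, 3, 2, 4}

{6, 5, 0, 1, 3, 2, 4}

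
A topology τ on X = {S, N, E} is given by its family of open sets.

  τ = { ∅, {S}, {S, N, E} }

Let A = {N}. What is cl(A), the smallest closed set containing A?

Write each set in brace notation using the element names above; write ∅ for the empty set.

{N, E}

X∖A={S, E}, int(X∖A)={S}, hence cl(A)={N, E}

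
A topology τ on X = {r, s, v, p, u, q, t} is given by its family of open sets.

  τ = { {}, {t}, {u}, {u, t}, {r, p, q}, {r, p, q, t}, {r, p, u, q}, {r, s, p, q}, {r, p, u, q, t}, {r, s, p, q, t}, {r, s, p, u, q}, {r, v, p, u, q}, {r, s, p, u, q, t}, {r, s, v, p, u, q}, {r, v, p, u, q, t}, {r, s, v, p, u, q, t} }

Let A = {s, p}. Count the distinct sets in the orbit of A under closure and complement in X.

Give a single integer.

complement {r, v, u, q, t}; its interior {u, t}; cl(A) = X∖{u, t} = {r, s, v, p, q}
With k = closure, c = complement:
  1. A     = {s, p}
  2. kA    = {r, s, v, p, q}
  3. cA    = {r, v, u, q, t}
  4. ckA   = {u, t}
  5. kcA   = {r, s, v, p, u, q, t}
  6. kckA  = {v, u, t}
  7. ckcA  = {}
  8. ckckA = {r, s, p, q}
k, c of each give nothing new

8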